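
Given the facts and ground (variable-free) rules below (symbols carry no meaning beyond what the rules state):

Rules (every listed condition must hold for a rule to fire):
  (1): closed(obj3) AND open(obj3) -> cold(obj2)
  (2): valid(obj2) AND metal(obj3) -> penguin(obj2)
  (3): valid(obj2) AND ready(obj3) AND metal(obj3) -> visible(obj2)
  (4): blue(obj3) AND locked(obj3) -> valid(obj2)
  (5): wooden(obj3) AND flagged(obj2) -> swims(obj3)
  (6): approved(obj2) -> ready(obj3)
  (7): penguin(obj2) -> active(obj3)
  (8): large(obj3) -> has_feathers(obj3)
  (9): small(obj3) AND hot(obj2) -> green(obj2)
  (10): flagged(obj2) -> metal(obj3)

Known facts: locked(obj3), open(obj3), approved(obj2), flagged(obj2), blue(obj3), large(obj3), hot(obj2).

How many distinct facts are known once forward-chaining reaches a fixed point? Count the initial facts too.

14

[1] (4) [blue(obj3) AND locked(obj3) -> valid(obj2)]; (6) [approved(obj2) -> ready(obj3)]; (8) [large(obj3) -> has_feathers(obj3)]; (10) [flagged(obj2) -> metal(obj3)]. ⇒ new: valid(obj2), ready(obj3), has_feathers(obj3), metal(obj3).
[2] (2) [valid(obj2) AND metal(obj3) -> penguin(obj2)]; (3) [valid(obj2) AND ready(obj3) AND metal(obj3) -> visible(obj2)]. ⇒ new: penguin(obj2), visible(obj2).
[3] (7) [penguin(obj2) -> active(obj3)]. ⇒ new: active(obj3).
Closure: {active(obj3), approved(obj2), blue(obj3), flagged(obj2), has_feathers(obj3), hot(obj2), large(obj3), locked(obj3), metal(obj3), open(obj3), penguin(obj2), ready(obj3), valid(obj2), visible(obj2)} — 14 facts.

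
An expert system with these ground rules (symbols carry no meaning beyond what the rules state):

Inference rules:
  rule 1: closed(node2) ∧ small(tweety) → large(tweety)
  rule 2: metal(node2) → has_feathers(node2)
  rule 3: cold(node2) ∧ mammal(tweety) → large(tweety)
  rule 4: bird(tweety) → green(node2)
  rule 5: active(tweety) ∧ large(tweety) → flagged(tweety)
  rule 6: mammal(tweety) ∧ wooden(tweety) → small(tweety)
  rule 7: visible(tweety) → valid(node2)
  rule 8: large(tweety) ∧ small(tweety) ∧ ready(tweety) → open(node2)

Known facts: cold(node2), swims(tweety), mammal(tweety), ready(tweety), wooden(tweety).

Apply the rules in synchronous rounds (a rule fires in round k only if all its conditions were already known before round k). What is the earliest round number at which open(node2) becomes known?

[1] rule 3 [cold(node2) ∧ mammal(tweety) → large(tweety)]; rule 6 [mammal(tweety) ∧ wooden(tweety) → small(tweety)]. ⇒ new: large(tweety), small(tweety).
[2] rule 8 [large(tweety) ∧ small(tweety) ∧ ready(tweety) → open(node2)]. ⇒ new: open(node2).
open(node2) first appears in round 2.

2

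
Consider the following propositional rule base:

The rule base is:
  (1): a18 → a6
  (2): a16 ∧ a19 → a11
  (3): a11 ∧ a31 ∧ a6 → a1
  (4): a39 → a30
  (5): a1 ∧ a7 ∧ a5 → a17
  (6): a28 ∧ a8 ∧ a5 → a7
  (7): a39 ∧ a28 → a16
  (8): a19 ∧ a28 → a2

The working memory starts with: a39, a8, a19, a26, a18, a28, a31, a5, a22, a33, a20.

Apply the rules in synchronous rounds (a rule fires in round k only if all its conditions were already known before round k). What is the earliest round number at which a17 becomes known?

4

[1] (1) [a18 → a6]; (4) [a39 → a30]; (6) [a28 ∧ a8 ∧ a5 → a7]; (7) [a39 ∧ a28 → a16]; (8) [a19 ∧ a28 → a2]. ⇒ new: a6, a30, a7, a16, a2.
[2] (2) [a16 ∧ a19 → a11]. ⇒ new: a11.
[3] (3) [a11 ∧ a31 ∧ a6 → a1]. ⇒ new: a1.
[4] (5) [a1 ∧ a7 ∧ a5 → a17]. ⇒ new: a17.
a17 first appears in round 4.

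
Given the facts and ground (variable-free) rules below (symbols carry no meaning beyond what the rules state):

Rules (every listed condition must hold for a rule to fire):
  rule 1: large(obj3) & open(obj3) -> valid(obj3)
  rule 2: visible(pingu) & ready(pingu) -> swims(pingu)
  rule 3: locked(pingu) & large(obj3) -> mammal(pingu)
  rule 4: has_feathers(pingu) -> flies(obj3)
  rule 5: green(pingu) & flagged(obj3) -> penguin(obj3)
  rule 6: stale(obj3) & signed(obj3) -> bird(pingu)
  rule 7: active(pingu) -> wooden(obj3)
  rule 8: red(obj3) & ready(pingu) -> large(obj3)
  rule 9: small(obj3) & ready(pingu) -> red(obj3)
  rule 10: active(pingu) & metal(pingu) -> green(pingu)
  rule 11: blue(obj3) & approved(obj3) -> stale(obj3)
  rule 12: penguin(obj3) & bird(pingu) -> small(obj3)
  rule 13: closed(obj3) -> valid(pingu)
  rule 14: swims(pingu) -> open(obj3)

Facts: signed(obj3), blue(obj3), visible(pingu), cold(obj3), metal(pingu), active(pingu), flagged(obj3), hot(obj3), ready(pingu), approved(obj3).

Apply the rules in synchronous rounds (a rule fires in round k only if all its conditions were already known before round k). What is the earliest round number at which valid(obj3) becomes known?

6

Round 1 fires rule 2, rule 7, rule 10, rule 11, giving swims(pingu), wooden(obj3), green(pingu), stale(obj3).
Round 2 fires rule 5, rule 6, rule 14, giving penguin(obj3), bird(pingu), open(obj3).
Round 3 fires rule 12, giving small(obj3).
Round 4 fires rule 9, giving red(obj3).
Round 5 fires rule 8, giving large(obj3).
Round 6 fires rule 1, giving valid(obj3).
valid(obj3) first appears in round 6.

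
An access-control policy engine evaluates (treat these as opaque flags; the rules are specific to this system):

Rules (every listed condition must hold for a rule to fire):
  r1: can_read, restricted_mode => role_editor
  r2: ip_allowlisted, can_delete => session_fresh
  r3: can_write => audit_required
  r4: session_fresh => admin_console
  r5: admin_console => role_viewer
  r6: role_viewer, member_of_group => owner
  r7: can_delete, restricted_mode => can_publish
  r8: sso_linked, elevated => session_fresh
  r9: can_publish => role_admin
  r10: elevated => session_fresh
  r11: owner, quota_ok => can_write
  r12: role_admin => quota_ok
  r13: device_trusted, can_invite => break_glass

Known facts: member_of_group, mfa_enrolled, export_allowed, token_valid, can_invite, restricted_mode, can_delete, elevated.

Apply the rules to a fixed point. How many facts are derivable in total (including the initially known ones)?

Round 1 — r7, r10, derive can_publish, session_fresh.
Round 2 — r4, r9, derive admin_console, role_admin.
Round 3 — r5, r12, derive role_viewer, quota_ok.
Round 4 — r6, derive owner.
Round 5 — r11, derive can_write.
Round 6 — r3, derive audit_required.
Closure: {admin_console, audit_required, can_delete, can_invite, can_publish, can_write, elevated, export_allowed, member_of_group, mfa_enrolled, owner, quota_ok, restricted_mode, role_admin, role_viewer, session_fresh, token_valid} — 17 facts.

17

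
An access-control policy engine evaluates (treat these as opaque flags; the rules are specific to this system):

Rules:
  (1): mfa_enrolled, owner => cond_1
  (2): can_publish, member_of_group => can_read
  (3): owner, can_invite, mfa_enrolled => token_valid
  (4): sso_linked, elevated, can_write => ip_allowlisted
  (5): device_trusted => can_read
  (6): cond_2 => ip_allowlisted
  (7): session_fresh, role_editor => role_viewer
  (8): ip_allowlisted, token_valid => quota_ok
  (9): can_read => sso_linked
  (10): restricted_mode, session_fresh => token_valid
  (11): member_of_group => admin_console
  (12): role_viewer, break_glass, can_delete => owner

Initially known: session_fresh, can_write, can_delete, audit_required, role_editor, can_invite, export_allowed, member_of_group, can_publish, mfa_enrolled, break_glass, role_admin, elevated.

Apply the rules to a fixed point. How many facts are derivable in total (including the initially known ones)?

Round 1: (2) [can_publish, member_of_group => can_read]; (7) [session_fresh, role_editor => role_viewer]; (11) [member_of_group => admin_console]. Adds can_read, role_viewer, admin_console.
Round 2: (9) [can_read => sso_linked]; (12) [role_viewer, break_glass, can_delete => owner]. Adds sso_linked, owner.
Round 3: (1) [mfa_enrolled, owner => cond_1]; (3) [owner, can_invite, mfa_enrolled => token_valid]; (4) [sso_linked, elevated, can_write => ip_allowlisted]. Adds cond_1, token_valid, ip_allowlisted.
Round 4: (8) [ip_allowlisted, token_valid => quota_ok]. Adds quota_ok.
Closure: {admin_console, audit_required, break_glass, can_delete, can_invite, can_publish, can_read, can_write, cond_1, elevated, export_allowed, ip_allowlisted, member_of_group, mfa_enrolled, owner, quota_ok, role_admin, role_editor, role_viewer, session_fresh, sso_linked, token_valid} — 22 facts.

22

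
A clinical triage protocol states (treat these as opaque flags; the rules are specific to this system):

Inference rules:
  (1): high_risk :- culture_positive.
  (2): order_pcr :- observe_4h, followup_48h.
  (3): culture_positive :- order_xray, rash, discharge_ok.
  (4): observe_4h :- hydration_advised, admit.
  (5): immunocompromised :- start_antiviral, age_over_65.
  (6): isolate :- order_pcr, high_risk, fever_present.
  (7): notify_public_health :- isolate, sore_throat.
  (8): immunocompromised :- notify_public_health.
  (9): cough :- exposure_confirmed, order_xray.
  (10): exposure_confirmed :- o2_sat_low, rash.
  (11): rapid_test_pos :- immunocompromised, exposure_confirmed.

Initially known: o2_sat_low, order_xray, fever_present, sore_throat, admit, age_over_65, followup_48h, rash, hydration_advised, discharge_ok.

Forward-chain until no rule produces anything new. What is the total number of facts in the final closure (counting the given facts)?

Round 1 fires (3), (4), (10), giving culture_positive, observe_4h, exposure_confirmed.
Round 2 fires (1), (2), (9), giving high_risk, order_pcr, cough.
Round 3 fires (6), giving isolate.
Round 4 fires (7), giving notify_public_health.
Round 5 fires (8), giving immunocompromised.
Round 6 fires (11), giving rapid_test_pos.
Closure: {admit, age_over_65, cough, culture_positive, discharge_ok, exposure_confirmed, fever_present, followup_48h, high_risk, hydration_advised, immunocompromised, isolate, notify_public_health, o2_sat_low, observe_4h, order_pcr, order_xray, rapid_test_pos, rash, sore_throat} — 20 facts.

20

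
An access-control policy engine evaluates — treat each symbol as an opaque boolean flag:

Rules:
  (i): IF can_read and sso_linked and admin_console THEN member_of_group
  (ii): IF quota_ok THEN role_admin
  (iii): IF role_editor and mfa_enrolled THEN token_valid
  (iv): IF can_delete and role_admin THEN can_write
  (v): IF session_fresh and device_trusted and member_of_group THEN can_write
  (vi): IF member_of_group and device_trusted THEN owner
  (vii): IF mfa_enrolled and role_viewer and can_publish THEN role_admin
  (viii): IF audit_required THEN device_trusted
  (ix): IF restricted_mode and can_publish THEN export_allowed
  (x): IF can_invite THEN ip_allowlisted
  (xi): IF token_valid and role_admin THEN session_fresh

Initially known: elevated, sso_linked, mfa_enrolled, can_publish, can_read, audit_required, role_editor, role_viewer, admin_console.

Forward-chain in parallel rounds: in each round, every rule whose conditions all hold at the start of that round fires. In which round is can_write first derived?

3

Round 1 fires (i), (iii), (vii), (viii), giving member_of_group, token_valid, role_admin, device_trusted.
Round 2 fires (vi), (xi), giving owner, session_fresh.
Round 3 fires (v), giving can_write.
can_write first appears in round 3.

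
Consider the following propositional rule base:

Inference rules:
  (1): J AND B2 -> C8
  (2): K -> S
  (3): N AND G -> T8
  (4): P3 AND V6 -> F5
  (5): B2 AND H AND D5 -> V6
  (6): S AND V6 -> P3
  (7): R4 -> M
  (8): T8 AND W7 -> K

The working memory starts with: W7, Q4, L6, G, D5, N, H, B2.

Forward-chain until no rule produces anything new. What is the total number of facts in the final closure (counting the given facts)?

14

Round 1: (3) [N AND G -> T8]; (5) [B2 AND H AND D5 -> V6]. New: T8, V6.
Round 2: (8) [T8 AND W7 -> K]. New: K.
Round 3: (2) [K -> S]. New: S.
Round 4: (6) [S AND V6 -> P3]. New: P3.
Round 5: (4) [P3 AND V6 -> F5]. New: F5.
Closure: {B2, D5, F5, G, H, K, L6, N, P3, Q4, S, T8, V6, W7} — 14 facts.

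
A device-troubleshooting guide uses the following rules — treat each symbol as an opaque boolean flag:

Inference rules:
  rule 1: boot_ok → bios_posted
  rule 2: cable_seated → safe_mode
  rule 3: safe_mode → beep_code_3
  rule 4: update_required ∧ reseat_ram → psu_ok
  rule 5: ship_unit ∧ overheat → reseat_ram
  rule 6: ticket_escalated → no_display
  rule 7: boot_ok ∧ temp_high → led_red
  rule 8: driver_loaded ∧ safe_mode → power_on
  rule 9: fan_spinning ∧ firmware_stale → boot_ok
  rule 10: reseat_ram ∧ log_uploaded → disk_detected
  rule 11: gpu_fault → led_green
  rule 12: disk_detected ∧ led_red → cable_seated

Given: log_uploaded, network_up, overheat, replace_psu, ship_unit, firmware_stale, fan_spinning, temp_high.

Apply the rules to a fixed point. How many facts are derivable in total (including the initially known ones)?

16

Round 1: rule 5 [ship_unit ∧ overheat → reseat_ram]; rule 9 [fan_spinning ∧ firmware_stale → boot_ok]. New: reseat_ram, boot_ok.
Round 2: rule 1 [boot_ok → bios_posted]; rule 7 [boot_ok ∧ temp_high → led_red]; rule 10 [reseat_ram ∧ log_uploaded → disk_detected]. New: bios_posted, led_red, disk_detected.
Round 3: rule 12 [disk_detected ∧ led_red → cable_seated]. New: cable_seated.
Round 4: rule 2 [cable_seated → safe_mode]. New: safe_mode.
Round 5: rule 3 [safe_mode → beep_code_3]. New: beep_code_3.
Closure: {beep_code_3, bios_posted, boot_ok, cable_seated, disk_detected, fan_spinning, firmware_stale, led_red, log_uploaded, network_up, overheat, replace_psu, reseat_ram, safe_mode, ship_unit, temp_high} — 16 facts.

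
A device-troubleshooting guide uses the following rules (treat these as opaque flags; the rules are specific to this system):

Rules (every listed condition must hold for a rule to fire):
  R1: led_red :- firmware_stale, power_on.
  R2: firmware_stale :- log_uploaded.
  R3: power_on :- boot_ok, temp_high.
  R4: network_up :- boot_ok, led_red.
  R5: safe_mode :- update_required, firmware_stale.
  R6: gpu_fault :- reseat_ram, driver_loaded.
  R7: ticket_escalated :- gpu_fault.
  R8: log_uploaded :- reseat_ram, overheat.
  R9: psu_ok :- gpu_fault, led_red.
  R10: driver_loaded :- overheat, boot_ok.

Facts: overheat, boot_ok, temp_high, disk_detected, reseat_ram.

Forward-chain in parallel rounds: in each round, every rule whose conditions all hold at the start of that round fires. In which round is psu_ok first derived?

4

Round 1 fires R3, R8, R10, giving power_on, log_uploaded, driver_loaded.
Round 2 fires R2, R6, giving firmware_stale, gpu_fault.
Round 3 fires R1, R7, giving led_red, ticket_escalated.
Round 4 fires R4, R9, giving network_up, psu_ok.
psu_ok first appears in round 4.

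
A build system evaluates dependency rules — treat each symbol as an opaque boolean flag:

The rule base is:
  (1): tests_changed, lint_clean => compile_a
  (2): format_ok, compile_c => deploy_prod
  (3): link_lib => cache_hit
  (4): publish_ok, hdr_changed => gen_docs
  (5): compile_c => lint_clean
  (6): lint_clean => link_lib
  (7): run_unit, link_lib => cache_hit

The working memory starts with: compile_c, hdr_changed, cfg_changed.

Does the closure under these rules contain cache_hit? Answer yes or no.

yes

Round 1: (5) [compile_c => lint_clean]. New: lint_clean.
Round 2: (6) [lint_clean => link_lib]. New: link_lib.
Round 3: (3) [link_lib => cache_hit]. New: cache_hit.
cache_hit appears in round 3, so it is derivable.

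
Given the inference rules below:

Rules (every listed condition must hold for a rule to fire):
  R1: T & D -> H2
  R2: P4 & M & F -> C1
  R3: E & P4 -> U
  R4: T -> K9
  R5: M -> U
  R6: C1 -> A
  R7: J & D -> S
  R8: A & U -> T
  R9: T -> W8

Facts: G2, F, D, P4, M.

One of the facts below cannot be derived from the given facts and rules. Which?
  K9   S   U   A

S

Round 1: R2 [P4 & M & F -> C1]; R5 [M -> U]. New: C1, U.
Round 2: R6 [C1 -> A]. New: A.
Round 3: R8 [A & U -> T]. New: T.
Round 4: R1 [T & D -> H2]; R4 [T -> K9]; R9 [T -> W8]. New: H2, K9, W8.
Derived: K9 (round 4), A (round 2), U (round 1). S never appears in any round.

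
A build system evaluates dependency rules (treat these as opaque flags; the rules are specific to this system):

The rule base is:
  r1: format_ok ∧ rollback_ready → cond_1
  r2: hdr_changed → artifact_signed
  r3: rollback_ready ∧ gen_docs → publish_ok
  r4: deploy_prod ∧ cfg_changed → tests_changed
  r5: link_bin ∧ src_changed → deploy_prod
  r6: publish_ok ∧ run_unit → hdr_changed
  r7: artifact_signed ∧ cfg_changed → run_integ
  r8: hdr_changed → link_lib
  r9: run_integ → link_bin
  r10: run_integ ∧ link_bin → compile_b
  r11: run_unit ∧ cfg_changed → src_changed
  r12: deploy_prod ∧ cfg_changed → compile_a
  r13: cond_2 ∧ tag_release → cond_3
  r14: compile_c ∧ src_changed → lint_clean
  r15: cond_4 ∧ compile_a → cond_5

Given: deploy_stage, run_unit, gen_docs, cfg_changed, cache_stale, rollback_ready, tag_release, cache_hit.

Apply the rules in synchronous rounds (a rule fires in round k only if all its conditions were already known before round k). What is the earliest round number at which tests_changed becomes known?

7

Round 1 fires r3, r11, giving publish_ok, src_changed.
Round 2 fires r6, giving hdr_changed.
Round 3 fires r2, r8, giving artifact_signed, link_lib.
Round 4 fires r7, giving run_integ.
Round 5 fires r9, giving link_bin.
Round 6 fires r5, r10, giving deploy_prod, compile_b.
Round 7 fires r4, r12, giving tests_changed, compile_a.
tests_changed first appears in round 7.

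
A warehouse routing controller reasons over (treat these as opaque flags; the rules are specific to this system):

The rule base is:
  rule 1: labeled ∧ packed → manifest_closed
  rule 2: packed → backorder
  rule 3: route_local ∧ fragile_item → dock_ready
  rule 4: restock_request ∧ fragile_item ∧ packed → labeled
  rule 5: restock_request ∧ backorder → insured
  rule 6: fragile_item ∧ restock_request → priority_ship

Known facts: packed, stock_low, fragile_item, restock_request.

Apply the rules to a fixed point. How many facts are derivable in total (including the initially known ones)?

9

Round 1 fires rule 2, rule 4, rule 6, giving backorder, labeled, priority_ship.
Round 2 fires rule 1, rule 5, giving manifest_closed, insured.
Closure: {backorder, fragile_item, insured, labeled, manifest_closed, packed, priority_ship, restock_request, stock_low} — 9 facts.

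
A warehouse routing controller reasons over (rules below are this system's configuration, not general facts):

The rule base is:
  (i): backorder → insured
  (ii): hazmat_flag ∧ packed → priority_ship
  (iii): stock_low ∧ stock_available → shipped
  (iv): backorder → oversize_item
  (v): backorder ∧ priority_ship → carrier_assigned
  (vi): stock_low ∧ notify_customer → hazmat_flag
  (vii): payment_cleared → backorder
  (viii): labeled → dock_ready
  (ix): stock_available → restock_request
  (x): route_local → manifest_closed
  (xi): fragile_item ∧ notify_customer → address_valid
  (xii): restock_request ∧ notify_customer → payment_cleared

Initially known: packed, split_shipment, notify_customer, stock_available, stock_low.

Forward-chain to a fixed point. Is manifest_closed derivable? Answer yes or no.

no

[1] (iii) [stock_low ∧ stock_available → shipped]; (vi) [stock_low ∧ notify_customer → hazmat_flag]; (ix) [stock_available → restock_request]. ⇒ new: shipped, hazmat_flag, restock_request.
[2] (ii) [hazmat_flag ∧ packed → priority_ship]; (xii) [restock_request ∧ notify_customer → payment_cleared]. ⇒ new: priority_ship, payment_cleared.
[3] (vii) [payment_cleared → backorder]. ⇒ new: backorder.
[4] (i) [backorder → insured]; (iv) [backorder → oversize_item]; (v) [backorder ∧ priority_ship → carrier_assigned]. ⇒ new: insured, oversize_item, carrier_assigned.
Fixed point reached. manifest_closed is concluded only by (x); (x) needs route_local (never derived).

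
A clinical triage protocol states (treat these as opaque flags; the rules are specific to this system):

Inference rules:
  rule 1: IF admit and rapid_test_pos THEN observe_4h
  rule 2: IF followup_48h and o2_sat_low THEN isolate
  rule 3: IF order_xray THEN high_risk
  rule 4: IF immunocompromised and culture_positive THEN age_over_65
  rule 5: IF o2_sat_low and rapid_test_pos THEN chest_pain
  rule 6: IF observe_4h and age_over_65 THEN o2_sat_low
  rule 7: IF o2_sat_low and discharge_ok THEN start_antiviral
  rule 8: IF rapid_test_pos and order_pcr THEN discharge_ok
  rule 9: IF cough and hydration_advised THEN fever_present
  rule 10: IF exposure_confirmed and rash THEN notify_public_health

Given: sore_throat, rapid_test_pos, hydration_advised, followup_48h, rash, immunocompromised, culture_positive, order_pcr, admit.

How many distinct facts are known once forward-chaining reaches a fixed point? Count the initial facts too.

Round 1: rule 1 [IF admit and rapid_test_pos THEN observe_4h]; rule 4 [IF immunocompromised and culture_positive THEN age_over_65]; rule 8 [IF rapid_test_pos and order_pcr THEN discharge_ok]. Adds observe_4h, age_over_65, discharge_ok.
Round 2: rule 6 [IF observe_4h and age_over_65 THEN o2_sat_low]. Adds o2_sat_low.
Round 3: rule 2 [IF followup_48h and o2_sat_low THEN isolate]; rule 5 [IF o2_sat_low and rapid_test_pos THEN chest_pain]; rule 7 [IF o2_sat_low and discharge_ok THEN start_antiviral]. Adds isolate, chest_pain, start_antiviral.
Closure: {admit, age_over_65, chest_pain, culture_positive, discharge_ok, followup_48h, hydration_advised, immunocompromised, isolate, o2_sat_low, observe_4h, order_pcr, rapid_test_pos, rash, sore_throat, start_antiviral} — 16 facts.

16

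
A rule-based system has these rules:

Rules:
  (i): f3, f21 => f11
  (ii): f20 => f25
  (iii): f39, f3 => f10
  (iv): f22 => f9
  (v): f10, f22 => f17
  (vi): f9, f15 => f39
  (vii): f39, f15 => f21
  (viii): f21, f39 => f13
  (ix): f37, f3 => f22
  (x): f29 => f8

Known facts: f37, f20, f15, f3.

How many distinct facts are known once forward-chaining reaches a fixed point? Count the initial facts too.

[1] (ii) [f20 => f25]; (ix) [f37, f3 => f22]. ⇒ new: f25, f22.
[2] (iv) [f22 => f9]. ⇒ new: f9.
[3] (vi) [f9, f15 => f39]. ⇒ new: f39.
[4] (iii) [f39, f3 => f10]; (vii) [f39, f15 => f21]. ⇒ new: f10, f21.
[5] (i) [f3, f21 => f11]; (v) [f10, f22 => f17]; (viii) [f21, f39 => f13]. ⇒ new: f11, f17, f13.
Closure: {f10, f11, f13, f15, f17, f20, f21, f22, f25, f3, f37, f39, f9} — 13 facts.

13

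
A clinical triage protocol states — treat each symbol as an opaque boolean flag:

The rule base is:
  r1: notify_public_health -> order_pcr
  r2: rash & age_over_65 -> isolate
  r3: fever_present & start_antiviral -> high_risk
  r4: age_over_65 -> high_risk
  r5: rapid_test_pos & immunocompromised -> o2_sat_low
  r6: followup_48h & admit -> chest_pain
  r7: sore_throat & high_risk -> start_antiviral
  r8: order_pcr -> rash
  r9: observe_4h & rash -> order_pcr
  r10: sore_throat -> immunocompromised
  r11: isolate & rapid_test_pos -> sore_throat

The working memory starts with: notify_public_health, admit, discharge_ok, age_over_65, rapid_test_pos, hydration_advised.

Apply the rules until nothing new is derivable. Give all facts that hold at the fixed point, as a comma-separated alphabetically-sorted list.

admit, age_over_65, discharge_ok, high_risk, hydration_advised, immunocompromised, isolate, notify_public_health, o2_sat_low, order_pcr, rapid_test_pos, rash, sore_throat, start_antiviral

Round 1: r1 [notify_public_health -> order_pcr]; r4 [age_over_65 -> high_risk]. Adds order_pcr, high_risk.
Round 2: r8 [order_pcr -> rash]. Adds rash.
Round 3: r2 [rash & age_over_65 -> isolate]. Adds isolate.
Round 4: r11 [isolate & rapid_test_pos -> sore_throat]. Adds sore_throat.
Round 5: r7 [sore_throat & high_risk -> start_antiviral]; r10 [sore_throat -> immunocompromised]. Adds start_antiviral, immunocompromised.
Round 6: r5 [rapid_test_pos & immunocompromised -> o2_sat_low]. Adds o2_sat_low.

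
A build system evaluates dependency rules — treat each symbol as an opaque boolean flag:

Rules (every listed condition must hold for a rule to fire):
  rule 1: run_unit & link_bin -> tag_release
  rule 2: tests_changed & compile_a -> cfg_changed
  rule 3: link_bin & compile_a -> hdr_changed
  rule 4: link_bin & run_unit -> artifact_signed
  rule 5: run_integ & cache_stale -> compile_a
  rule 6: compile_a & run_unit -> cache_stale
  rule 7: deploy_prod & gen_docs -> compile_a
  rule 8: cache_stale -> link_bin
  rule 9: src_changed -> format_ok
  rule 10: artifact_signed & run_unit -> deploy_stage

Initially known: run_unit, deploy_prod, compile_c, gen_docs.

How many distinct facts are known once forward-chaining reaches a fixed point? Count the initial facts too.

11

Round 1: rule 7 [deploy_prod & gen_docs -> compile_a]. Adds compile_a.
Round 2: rule 6 [compile_a & run_unit -> cache_stale]. Adds cache_stale.
Round 3: rule 8 [cache_stale -> link_bin]. Adds link_bin.
Round 4: rule 1 [run_unit & link_bin -> tag_release]; rule 3 [link_bin & compile_a -> hdr_changed]; rule 4 [link_bin & run_unit -> artifact_signed]. Adds tag_release, hdr_changed, artifact_signed.
Round 5: rule 10 [artifact_signed & run_unit -> deploy_stage]. Adds deploy_stage.
Closure: {artifact_signed, cache_stale, compile_a, compile_c, deploy_prod, deploy_stage, gen_docs, hdr_changed, link_bin, run_unit, tag_release} — 11 facts.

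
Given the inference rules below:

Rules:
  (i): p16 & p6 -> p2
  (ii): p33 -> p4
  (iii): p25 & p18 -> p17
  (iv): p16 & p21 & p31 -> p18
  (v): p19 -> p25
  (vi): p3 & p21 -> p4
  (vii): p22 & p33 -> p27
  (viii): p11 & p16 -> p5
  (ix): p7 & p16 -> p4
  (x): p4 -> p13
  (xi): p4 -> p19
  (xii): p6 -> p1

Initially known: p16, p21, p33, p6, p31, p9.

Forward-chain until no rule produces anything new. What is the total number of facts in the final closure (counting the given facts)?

14

Round 1: (i) [p16 & p6 -> p2]; (ii) [p33 -> p4]; (iv) [p16 & p21 & p31 -> p18]; (xii) [p6 -> p1]. Adds p2, p4, p18, p1.
Round 2: (x) [p4 -> p13]; (xi) [p4 -> p19]. Adds p13, p19.
Round 3: (v) [p19 -> p25]. Adds p25.
Round 4: (iii) [p25 & p18 -> p17]. Adds p17.
Closure: {p1, p13, p16, p17, p18, p19, p2, p21, p25, p31, p33, p4, p6, p9} — 14 facts.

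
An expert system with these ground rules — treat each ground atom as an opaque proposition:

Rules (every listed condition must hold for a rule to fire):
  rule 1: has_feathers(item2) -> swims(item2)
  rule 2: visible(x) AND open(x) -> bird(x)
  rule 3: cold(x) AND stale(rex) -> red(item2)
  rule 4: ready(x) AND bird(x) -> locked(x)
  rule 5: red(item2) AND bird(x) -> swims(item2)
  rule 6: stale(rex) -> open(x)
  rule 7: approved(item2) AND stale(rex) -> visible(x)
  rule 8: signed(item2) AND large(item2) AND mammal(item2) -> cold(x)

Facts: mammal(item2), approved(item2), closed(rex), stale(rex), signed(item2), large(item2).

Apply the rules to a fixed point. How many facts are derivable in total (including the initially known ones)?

12

[1] rule 6 [stale(rex) -> open(x)]; rule 7 [approved(item2) AND stale(rex) -> visible(x)]; rule 8 [signed(item2) AND large(item2) AND mammal(item2) -> cold(x)]. ⇒ new: open(x), visible(x), cold(x).
[2] rule 2 [visible(x) AND open(x) -> bird(x)]; rule 3 [cold(x) AND stale(rex) -> red(item2)]. ⇒ new: bird(x), red(item2).
[3] rule 5 [red(item2) AND bird(x) -> swims(item2)]. ⇒ new: swims(item2).
Closure: {approved(item2), bird(x), closed(rex), cold(x), large(item2), mammal(item2), open(x), red(item2), signed(item2), stale(rex), swims(item2), visible(x)} — 12 facts.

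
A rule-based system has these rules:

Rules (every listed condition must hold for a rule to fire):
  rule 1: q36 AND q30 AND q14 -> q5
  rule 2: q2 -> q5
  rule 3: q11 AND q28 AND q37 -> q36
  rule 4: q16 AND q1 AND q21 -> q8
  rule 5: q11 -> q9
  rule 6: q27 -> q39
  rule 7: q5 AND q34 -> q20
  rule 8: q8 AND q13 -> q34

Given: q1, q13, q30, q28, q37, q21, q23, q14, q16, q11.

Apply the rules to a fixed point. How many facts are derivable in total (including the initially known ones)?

16

Round 1: rule 3 [q11 AND q28 AND q37 -> q36]; rule 4 [q16 AND q1 AND q21 -> q8]; rule 5 [q11 -> q9]. New: q36, q8, q9.
Round 2: rule 1 [q36 AND q30 AND q14 -> q5]; rule 8 [q8 AND q13 -> q34]. New: q5, q34.
Round 3: rule 7 [q5 AND q34 -> q20]. New: q20.
Closure: {q1, q11, q13, q14, q16, q20, q21, q23, q28, q30, q34, q36, q37, q5, q8, q9} — 16 facts.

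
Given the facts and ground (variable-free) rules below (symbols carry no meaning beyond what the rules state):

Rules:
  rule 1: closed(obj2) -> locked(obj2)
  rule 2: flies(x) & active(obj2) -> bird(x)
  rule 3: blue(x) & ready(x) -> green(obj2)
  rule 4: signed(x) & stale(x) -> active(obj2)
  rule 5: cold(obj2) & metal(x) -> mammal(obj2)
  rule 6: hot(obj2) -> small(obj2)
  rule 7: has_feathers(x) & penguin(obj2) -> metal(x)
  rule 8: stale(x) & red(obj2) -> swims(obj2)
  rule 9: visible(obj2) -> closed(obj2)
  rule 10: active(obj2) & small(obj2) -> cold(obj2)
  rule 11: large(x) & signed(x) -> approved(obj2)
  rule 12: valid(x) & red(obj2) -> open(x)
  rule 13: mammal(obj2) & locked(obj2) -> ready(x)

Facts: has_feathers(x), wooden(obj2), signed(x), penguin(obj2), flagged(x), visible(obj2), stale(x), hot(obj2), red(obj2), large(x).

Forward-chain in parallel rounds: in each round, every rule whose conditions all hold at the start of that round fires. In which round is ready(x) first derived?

Round 1 — rule 4, rule 6, rule 7, rule 8, rule 9, rule 11, derive active(obj2), small(obj2), metal(x), swims(obj2), closed(obj2), approved(obj2).
Round 2 — rule 1, rule 10, derive locked(obj2), cold(obj2).
Round 3 — rule 5, derive mammal(obj2).
Round 4 — rule 13, derive ready(x).
ready(x) first appears in round 4.

4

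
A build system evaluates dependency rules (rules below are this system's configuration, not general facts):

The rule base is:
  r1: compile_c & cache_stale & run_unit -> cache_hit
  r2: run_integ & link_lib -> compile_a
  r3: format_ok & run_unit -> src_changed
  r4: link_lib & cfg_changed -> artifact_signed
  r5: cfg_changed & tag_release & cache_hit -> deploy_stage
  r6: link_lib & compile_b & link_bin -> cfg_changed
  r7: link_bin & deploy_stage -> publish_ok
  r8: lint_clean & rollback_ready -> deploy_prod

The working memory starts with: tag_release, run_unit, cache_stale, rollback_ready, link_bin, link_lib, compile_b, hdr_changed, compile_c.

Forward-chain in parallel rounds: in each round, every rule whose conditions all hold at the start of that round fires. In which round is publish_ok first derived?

3

[1] r1 [compile_c & cache_stale & run_unit -> cache_hit]; r6 [link_lib & compile_b & link_bin -> cfg_changed]. ⇒ new: cache_hit, cfg_changed.
[2] r4 [link_lib & cfg_changed -> artifact_signed]; r5 [cfg_changed & tag_release & cache_hit -> deploy_stage]. ⇒ new: artifact_signed, deploy_stage.
[3] r7 [link_bin & deploy_stage -> publish_ok]. ⇒ new: publish_ok.
publish_ok first appears in round 3.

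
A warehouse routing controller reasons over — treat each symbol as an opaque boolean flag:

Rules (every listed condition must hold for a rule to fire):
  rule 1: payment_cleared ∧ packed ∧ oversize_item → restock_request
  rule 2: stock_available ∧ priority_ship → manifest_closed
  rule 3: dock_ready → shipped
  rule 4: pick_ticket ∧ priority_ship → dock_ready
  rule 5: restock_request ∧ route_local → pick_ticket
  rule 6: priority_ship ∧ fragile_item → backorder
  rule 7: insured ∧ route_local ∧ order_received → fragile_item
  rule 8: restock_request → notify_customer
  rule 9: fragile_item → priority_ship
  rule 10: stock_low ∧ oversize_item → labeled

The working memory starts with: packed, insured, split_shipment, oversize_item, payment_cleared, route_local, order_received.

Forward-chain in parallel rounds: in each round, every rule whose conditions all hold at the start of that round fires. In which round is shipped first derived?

Round 1 fires rule 1, rule 7, giving restock_request, fragile_item.
Round 2 fires rule 5, rule 8, rule 9, giving pick_ticket, notify_customer, priority_ship.
Round 3 fires rule 4, rule 6, giving dock_ready, backorder.
Round 4 fires rule 3, giving shipped.
shipped first appears in round 4.

4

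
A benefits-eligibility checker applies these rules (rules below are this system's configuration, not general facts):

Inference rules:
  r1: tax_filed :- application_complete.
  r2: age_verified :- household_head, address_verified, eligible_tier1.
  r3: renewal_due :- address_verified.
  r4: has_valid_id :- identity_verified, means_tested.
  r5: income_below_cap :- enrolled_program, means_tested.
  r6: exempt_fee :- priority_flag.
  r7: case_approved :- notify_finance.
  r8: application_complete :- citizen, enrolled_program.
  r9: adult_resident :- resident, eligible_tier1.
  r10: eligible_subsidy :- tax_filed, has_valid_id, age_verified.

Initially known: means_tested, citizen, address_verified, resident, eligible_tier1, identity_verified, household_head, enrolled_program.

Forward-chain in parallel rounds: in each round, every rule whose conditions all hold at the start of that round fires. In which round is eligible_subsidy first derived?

3

[1] r2 [age_verified :- household_head, address_verified, eligible_tier1.]; r3 [renewal_due :- address_verified.]; r4 [has_valid_id :- identity_verified, means_tested.]; r5 [income_below_cap :- enrolled_program, means_tested.]; r8 [application_complete :- citizen, enrolled_program.]; r9 [adult_resident :- resident, eligible_tier1.]. ⇒ new: age_verified, renewal_due, has_valid_id, income_below_cap, application_complete, adult_resident.
[2] r1 [tax_filed :- application_complete.]. ⇒ new: tax_filed.
[3] r10 [eligible_subsidy :- tax_filed, has_valid_id, age_verified.]. ⇒ new: eligible_subsidy.
eligible_subsidy first appears in round 3.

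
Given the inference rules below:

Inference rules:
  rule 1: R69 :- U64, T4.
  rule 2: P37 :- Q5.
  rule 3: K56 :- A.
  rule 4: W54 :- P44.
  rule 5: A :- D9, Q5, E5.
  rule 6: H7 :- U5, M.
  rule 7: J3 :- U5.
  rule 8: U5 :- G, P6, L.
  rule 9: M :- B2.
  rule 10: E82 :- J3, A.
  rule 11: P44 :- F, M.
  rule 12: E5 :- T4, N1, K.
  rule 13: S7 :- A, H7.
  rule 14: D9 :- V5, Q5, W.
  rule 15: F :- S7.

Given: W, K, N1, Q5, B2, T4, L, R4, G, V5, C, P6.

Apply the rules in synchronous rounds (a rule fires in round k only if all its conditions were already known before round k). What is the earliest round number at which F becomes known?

4

Round 1 fires rule 2, rule 8, rule 9, rule 12, rule 14, giving P37, U5, M, E5, D9.
Round 2 fires rule 5, rule 6, rule 7, giving A, H7, J3.
Round 3 fires rule 3, rule 10, rule 13, giving K56, E82, S7.
Round 4 fires rule 15, giving F.
F first appears in round 4.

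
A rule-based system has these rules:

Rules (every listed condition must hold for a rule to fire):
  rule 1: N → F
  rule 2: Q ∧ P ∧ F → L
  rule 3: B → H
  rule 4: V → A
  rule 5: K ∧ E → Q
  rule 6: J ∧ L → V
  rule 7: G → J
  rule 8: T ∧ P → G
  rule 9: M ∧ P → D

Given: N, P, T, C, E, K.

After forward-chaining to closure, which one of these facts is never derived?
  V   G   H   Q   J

Round 1 fires rule 1, rule 5, rule 8, giving F, Q, G.
Round 2 fires rule 2, rule 7, giving L, J.
Round 3 fires rule 6, giving V.
Round 4 fires rule 4, giving A.
Derived: G (round 1), Q (round 1), V (round 3), J (round 2). H never appears in any round.

H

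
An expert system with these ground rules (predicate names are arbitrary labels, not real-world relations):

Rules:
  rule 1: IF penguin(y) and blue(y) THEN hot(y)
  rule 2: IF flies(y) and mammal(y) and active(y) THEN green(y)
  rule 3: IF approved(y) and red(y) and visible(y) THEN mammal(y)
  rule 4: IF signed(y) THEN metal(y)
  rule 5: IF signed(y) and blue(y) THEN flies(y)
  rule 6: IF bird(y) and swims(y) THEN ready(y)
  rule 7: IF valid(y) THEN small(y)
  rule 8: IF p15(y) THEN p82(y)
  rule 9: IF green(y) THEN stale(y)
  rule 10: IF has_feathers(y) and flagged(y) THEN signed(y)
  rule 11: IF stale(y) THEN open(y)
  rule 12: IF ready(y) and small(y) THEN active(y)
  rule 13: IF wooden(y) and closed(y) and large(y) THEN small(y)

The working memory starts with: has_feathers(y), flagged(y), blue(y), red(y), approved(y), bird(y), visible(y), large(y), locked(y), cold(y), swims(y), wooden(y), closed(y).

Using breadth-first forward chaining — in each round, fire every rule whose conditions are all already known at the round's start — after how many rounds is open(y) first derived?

5

Round 1 fires rule 3, rule 6, rule 10, rule 13, giving mammal(y), ready(y), signed(y), small(y).
Round 2 fires rule 4, rule 5, rule 12, giving metal(y), flies(y), active(y).
Round 3 fires rule 2, giving green(y).
Round 4 fires rule 9, giving stale(y).
Round 5 fires rule 11, giving open(y).
open(y) first appears in round 5.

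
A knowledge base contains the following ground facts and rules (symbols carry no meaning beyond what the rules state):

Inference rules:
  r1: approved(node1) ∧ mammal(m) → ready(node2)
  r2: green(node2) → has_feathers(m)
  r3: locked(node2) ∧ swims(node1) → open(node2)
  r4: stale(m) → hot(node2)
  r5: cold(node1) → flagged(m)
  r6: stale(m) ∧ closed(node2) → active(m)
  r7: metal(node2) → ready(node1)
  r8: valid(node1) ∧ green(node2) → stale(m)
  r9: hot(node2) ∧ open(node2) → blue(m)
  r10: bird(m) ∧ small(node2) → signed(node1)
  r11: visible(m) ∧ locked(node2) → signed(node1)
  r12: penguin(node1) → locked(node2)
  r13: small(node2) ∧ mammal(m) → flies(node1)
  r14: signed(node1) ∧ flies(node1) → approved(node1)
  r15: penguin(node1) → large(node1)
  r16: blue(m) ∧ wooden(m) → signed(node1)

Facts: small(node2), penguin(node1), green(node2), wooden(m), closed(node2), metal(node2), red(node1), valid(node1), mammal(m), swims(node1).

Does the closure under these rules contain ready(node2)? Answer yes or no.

Round 1: r2 [green(node2) → has_feathers(m)]; r7 [metal(node2) → ready(node1)]; r8 [valid(node1) ∧ green(node2) → stale(m)]; r12 [penguin(node1) → locked(node2)]; r13 [small(node2) ∧ mammal(m) → flies(node1)]; r15 [penguin(node1) → large(node1)]. New: has_feathers(m), ready(node1), stale(m), locked(node2), flies(node1), large(node1).
Round 2: r3 [locked(node2) ∧ swims(node1) → open(node2)]; r4 [stale(m) → hot(node2)]; r6 [stale(m) ∧ closed(node2) → active(m)]. New: open(node2), hot(node2), active(m).
Round 3: r9 [hot(node2) ∧ open(node2) → blue(m)]. New: blue(m).
Round 4: r16 [blue(m) ∧ wooden(m) → signed(node1)]. New: signed(node1).
Round 5: r14 [signed(node1) ∧ flies(node1) → approved(node1)]. New: approved(node1).
Round 6: r1 [approved(node1) ∧ mammal(m) → ready(node2)]. New: ready(node2).
ready(node2) appears in round 6, so it is derivable.

yes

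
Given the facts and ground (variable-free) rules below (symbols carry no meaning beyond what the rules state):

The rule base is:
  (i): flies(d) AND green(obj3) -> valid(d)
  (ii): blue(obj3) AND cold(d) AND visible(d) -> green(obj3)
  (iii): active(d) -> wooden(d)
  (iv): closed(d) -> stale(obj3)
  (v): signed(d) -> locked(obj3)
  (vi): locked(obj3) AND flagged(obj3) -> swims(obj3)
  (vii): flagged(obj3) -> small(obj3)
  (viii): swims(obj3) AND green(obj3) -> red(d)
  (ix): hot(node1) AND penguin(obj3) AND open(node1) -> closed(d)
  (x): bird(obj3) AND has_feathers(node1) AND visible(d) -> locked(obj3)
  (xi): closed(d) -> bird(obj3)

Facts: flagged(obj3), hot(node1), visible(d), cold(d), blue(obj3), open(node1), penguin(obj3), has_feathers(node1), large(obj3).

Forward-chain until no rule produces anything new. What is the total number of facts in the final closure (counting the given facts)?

17

Round 1: (ii) [blue(obj3) AND cold(d) AND visible(d) -> green(obj3)]; (vii) [flagged(obj3) -> small(obj3)]; (ix) [hot(node1) AND penguin(obj3) AND open(node1) -> closed(d)]. Adds green(obj3), small(obj3), closed(d).
Round 2: (iv) [closed(d) -> stale(obj3)]; (xi) [closed(d) -> bird(obj3)]. Adds stale(obj3), bird(obj3).
Round 3: (x) [bird(obj3) AND has_feathers(node1) AND visible(d) -> locked(obj3)]. Adds locked(obj3).
Round 4: (vi) [locked(obj3) AND flagged(obj3) -> swims(obj3)]. Adds swims(obj3).
Round 5: (viii) [swims(obj3) AND green(obj3) -> red(d)]. Adds red(d).
Closure: {bird(obj3), blue(obj3), closed(d), cold(d), flagged(obj3), green(obj3), has_feathers(node1), hot(node1), large(obj3), locked(obj3), open(node1), penguin(obj3), red(d), small(obj3), stale(obj3), swims(obj3), visible(d)} — 17 facts.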